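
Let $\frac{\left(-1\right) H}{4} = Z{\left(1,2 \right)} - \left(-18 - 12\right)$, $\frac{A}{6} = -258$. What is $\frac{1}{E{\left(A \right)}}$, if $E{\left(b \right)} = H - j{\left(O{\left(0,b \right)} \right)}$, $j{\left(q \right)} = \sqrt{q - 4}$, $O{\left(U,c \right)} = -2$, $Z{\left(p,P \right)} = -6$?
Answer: $\frac{i}{\sqrt{6} - 96 i} \approx -0.01041 + 0.00026561 i$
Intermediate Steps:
$A = -1548$ ($A = 6 \left(-258\right) = -1548$)
$j{\left(q \right)} = \sqrt{-4 + q}$
$H = -96$ ($H = - 4 \left(-6 - \left(-18 - 12\right)\right) = - 4 \left(-6 - -30\right) = - 4 \left(-6 + 30\right) = \left(-4\right) 24 = -96$)
$E{\left(b \right)} = -96 - i \sqrt{6}$ ($E{\left(b \right)} = -96 - \sqrt{-4 - 2} = -96 - \sqrt{-6} = -96 - i \sqrt{6}$)
$\frac{1}{E{\left(A \right)}} = \frac{1}{-96 - i \sqrt{6}}$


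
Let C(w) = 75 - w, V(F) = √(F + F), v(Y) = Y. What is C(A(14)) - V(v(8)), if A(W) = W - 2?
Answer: 59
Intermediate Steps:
A(W) = -2 + W
V(F) = √2*√F (V(F) = √(2*F) = √2*√F)
C(A(14)) - V(v(8)) = (75 - (-2 + 14)) - √2*√8 = (75 - 1*12) - √2*2*√2 = (75 - 12) - 1*4 = 63 - 4 = 59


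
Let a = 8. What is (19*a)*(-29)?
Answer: -4408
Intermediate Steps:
(19*a)*(-29) = (19*8)*(-29) = 152*(-29) = -4408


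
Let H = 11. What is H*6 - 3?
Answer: 63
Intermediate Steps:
H*6 - 3 = 11*6 - 3 = 66 - 3 = 63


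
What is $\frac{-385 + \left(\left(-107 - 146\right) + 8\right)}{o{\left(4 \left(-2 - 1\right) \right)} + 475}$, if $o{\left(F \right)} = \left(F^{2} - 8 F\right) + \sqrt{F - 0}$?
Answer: $- \frac{450450}{511237} + \frac{1260 i \sqrt{3}}{511237} \approx -0.8811 + 0.0042688 i$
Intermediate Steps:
$o{\left(F \right)} = \sqrt{F} + F^{2} - 8 F$ ($o{\left(F \right)} = \left(F^{2} - 8 F\right) + \sqrt{F + 0} = \left(F^{2} - 8 F\right) + \sqrt{F} = \sqrt{F} + F^{2} - 8 F$)
$\frac{-385 + \left(\left(-107 - 146\right) + 8\right)}{o{\left(4 \left(-2 - 1\right) \right)} + 475} = \frac{-385 + \left(\left(-107 - 146\right) + 8\right)}{\left(\sqrt{4 \left(-2 - 1\right)} + \left(4 \left(-2 - 1\right)\right)^{2} - 8 \cdot 4 \left(-2 - 1\right)\right) + 475} = \frac{-385 + \left(-253 + 8\right)}{\left(\sqrt{4 \left(-3\right)} + \left(4 \left(-3\right)\right)^{2} - 8 \cdot 4 \left(-3\right)\right) + 475} = \frac{-385 - 245}{\left(\sqrt{-12} + \left(-12\right)^{2} - -96\right) + 475} = - \frac{630}{\left(2 i \sqrt{3} + 144 + 96\right) + 475} = - \frac{630}{\left(240 + 2 i \sqrt{3}\right) + 475} = - \frac{630}{715 + 2 i \sqrt{3}}$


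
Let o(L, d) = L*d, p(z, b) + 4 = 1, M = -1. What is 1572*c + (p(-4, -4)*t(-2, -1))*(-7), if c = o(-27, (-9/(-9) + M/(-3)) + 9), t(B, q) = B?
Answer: -438630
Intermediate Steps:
p(z, b) = -3 (p(z, b) = -4 + 1 = -3)
c = -279 (c = -27*((-9/(-9) - 1/(-3)) + 9) = -27*((-9*(-⅑) - 1*(-⅓)) + 9) = -27*((1 + ⅓) + 9) = -27*(4/3 + 9) = -27*31/3 = -279)
1572*c + (p(-4, -4)*t(-2, -1))*(-7) = 1572*(-279) - 3*(-2)*(-7) = -438588 + 6*(-7) = -438588 - 42 = -438630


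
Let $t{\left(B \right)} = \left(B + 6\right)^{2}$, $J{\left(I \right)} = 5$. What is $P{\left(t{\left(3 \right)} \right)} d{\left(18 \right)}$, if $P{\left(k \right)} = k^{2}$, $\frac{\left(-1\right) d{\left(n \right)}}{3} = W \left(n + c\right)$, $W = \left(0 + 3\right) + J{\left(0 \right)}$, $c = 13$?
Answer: $-4881384$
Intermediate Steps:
$t{\left(B \right)} = \left(6 + B\right)^{2}$
$W = 8$ ($W = \left(0 + 3\right) + 5 = 3 + 5 = 8$)
$d{\left(n \right)} = -312 - 24 n$ ($d{\left(n \right)} = - 3 \cdot 8 \left(n + 13\right) = - 3 \cdot 8 \left(13 + n\right) = - 3 \left(104 + 8 n\right) = -312 - 24 n$)
$P{\left(t{\left(3 \right)} \right)} d{\left(18 \right)} = \left(\left(6 + 3\right)^{2}\right)^{2} \left(-312 - 432\right) = \left(9^{2}\right)^{2} \left(-312 - 432\right) = 81^{2} \left(-744\right) = 6561 \left(-744\right) = -4881384$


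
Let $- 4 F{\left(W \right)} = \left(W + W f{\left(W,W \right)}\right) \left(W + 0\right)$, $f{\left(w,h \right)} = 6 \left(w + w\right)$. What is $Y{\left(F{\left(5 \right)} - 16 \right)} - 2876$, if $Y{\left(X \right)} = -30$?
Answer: $-2906$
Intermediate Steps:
$f{\left(w,h \right)} = 12 w$ ($f{\left(w,h \right)} = 6 \cdot 2 w = 12 w$)
$F{\left(W \right)} = - \frac{W \left(W + 12 W^{2}\right)}{4}$ ($F{\left(W \right)} = - \frac{\left(W + W 12 W\right) \left(W + 0\right)}{4} = - \frac{\left(W + 12 W^{2}\right) W}{4} = - \frac{W \left(W + 12 W^{2}\right)}{4}$)
$Y{\left(F{\left(5 \right)} - 16 \right)} - 2876 = -30 - 2876 = -2906$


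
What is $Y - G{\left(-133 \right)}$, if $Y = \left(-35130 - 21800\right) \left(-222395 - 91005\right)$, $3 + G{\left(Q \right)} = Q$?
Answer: $17841862136$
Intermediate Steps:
$G{\left(Q \right)} = -3 + Q$
$Y = 17841862000$ ($Y = \left(-56930\right) \left(-313400\right) = 17841862000$)
$Y - G{\left(-133 \right)} = 17841862000 - \left(-3 - 133\right) = 17841862000 - -136 = 17841862000 + 136 = 17841862136$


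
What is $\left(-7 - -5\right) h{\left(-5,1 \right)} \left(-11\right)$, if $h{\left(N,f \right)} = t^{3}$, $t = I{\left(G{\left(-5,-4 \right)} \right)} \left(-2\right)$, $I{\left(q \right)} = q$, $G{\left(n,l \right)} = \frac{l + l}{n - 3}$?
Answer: $-176$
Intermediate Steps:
$G{\left(n,l \right)} = \frac{2 l}{-3 + n}$
$t = -2$ ($t = 2 \left(-4\right) \frac{1}{-3 - 5} \left(-2\right) = 2 \left(-4\right) \frac{1}{-8} \left(-2\right) = 2 \left(-4\right) \left(- \frac{1}{8}\right) \left(-2\right) = 1 \left(-2\right) = -2$)
$h{\left(N,f \right)} = -8$ ($h{\left(N,f \right)} = \left(-2\right)^{3} = -8$)
$\left(-7 - -5\right) h{\left(-5,1 \right)} \left(-11\right) = \left(-7 - -5\right) \left(-8\right) \left(-11\right) = \left(-7 + 5\right) \left(-8\right) \left(-11\right) = \left(-2\right) \left(-8\right) \left(-11\right) = 16 \left(-11\right) = -176$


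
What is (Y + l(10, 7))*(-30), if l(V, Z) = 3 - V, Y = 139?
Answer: -3960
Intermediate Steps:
(Y + l(10, 7))*(-30) = (139 + (3 - 1*10))*(-30) = (139 + (3 - 10))*(-30) = (139 - 7)*(-30) = 132*(-30) = -3960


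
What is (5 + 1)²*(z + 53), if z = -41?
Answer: 432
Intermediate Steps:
(5 + 1)²*(z + 53) = (5 + 1)²*(-41 + 53) = 6²*12 = 36*12 = 432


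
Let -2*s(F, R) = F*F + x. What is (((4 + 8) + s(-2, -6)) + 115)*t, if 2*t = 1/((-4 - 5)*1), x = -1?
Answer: -251/36 ≈ -6.9722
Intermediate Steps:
s(F, R) = 1/2 - F**2/2 (s(F, R) = -(F*F - 1)/2 = -(F**2 - 1)/2 = -(-1 + F**2)/2 = 1/2 - F**2/2)
t = -1/18 (t = 1/(2*(((-4 - 5)*1))) = 1/(2*((-9*1))) = (1/2)/(-9) = (1/2)*(-1/9) = -1/18 ≈ -0.055556)
(((4 + 8) + s(-2, -6)) + 115)*t = (((4 + 8) + (1/2 - 1/2*(-2)**2)) + 115)*(-1/18) = ((12 + (1/2 - 1/2*4)) + 115)*(-1/18) = ((12 + (1/2 - 2)) + 115)*(-1/18) = ((12 - 3/2) + 115)*(-1/18) = (21/2 + 115)*(-1/18) = (251/2)*(-1/18) = -251/36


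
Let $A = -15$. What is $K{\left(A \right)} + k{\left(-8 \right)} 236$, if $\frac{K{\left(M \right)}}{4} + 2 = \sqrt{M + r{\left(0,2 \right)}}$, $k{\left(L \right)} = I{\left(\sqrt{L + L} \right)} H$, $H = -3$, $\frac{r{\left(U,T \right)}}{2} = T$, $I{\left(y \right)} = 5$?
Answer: $-3548 + 4 i \sqrt{11} \approx -3548.0 + 13.266 i$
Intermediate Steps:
$r{\left(U,T \right)} = 2 T$
$k{\left(L \right)} = -15$ ($k{\left(L \right)} = 5 \left(-3\right) = -15$)
$K{\left(M \right)} = -8 + 4 \sqrt{4 + M}$ ($K{\left(M \right)} = -8 + 4 \sqrt{M + 2 \cdot 2} = -8 + 4 \sqrt{M + 4} = -8 + 4 \sqrt{4 + M}$)
$K{\left(A \right)} + k{\left(-8 \right)} 236 = \left(-8 + 4 \sqrt{4 - 15}\right) - 3540 = \left(-8 + 4 \sqrt{-11}\right) - 3540 = \left(-8 + 4 i \sqrt{11}\right) - 3540 = -3548 + 4 i \sqrt{11}$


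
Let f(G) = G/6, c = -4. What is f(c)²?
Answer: 4/9 ≈ 0.44444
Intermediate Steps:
f(G) = G/6 (f(G) = G*(⅙) = G/6)
f(c)² = ((⅙)*(-4))² = (-⅔)² = 4/9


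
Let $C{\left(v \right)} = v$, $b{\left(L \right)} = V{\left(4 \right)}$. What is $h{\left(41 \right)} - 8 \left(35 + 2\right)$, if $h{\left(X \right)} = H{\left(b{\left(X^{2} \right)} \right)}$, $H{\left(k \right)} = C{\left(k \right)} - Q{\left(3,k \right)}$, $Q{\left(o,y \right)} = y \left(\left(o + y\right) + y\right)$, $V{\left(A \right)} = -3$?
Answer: $-308$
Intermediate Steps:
$b{\left(L \right)} = -3$
$Q{\left(o,y \right)} = y \left(o + 2 y\right)$
$H{\left(k \right)} = k - k \left(3 + 2 k\right)$
$h{\left(X \right)} = -12$ ($h{\left(X \right)} = 2 \left(-3\right) \left(-1 - -3\right) = 2 \left(-3\right) \left(-1 + 3\right) = 2 \left(-3\right) 2 = -12$)
$h{\left(41 \right)} - 8 \left(35 + 2\right) = -12 - 8 \left(35 + 2\right) = -12 - 8 \cdot 37 = -12 - 296 = -308$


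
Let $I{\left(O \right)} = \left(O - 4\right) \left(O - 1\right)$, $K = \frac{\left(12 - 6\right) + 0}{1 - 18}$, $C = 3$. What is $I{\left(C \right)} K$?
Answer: $\frac{12}{17} \approx 0.70588$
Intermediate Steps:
$K = - \frac{6}{17}$ ($K = \frac{\left(12 - 6\right) + 0}{-17} = \left(6 + 0\right) \left(- \frac{1}{17}\right) = 6 \left(- \frac{1}{17}\right) = - \frac{6}{17} \approx -0.35294$)
$I{\left(O \right)} = \left(-1 + O\right) \left(-4 + O\right)$ ($I{\left(O \right)} = \left(-4 + O\right) \left(-1 + O\right) = \left(-1 + O\right) \left(-4 + O\right)$)
$I{\left(C \right)} K = \left(4 + 3^{2} - 15\right) \left(- \frac{6}{17}\right) = \left(4 + 9 - 15\right) \left(- \frac{6}{17}\right) = \left(-2\right) \left(- \frac{6}{17}\right) = \frac{12}{17}$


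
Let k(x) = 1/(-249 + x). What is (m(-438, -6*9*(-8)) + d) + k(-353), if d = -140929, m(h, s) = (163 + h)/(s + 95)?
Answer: -44710455043/317254 ≈ -1.4093e+5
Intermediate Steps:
m(h, s) = (163 + h)/(95 + s)
(m(-438, -6*9*(-8)) + d) + k(-353) = ((163 - 438)/(95 - 6*9*(-8)) - 140929) + 1/(-249 - 353) = (-275/(95 - 54*(-8)) - 140929) + 1/(-602) = (-275/(95 + 432) - 140929) - 1/602 = (-275/527 - 140929) - 1/602 = -74269858/527 - 1/602 = -44710455043/317254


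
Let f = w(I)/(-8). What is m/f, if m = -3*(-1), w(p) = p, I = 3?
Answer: -8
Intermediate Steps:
m = 3
f = -3/8 (f = 3/(-8) = -1/8*3 = -3/8 ≈ -0.37500)
m/f = 3/(-3/8) = 3*(-8/3) = -8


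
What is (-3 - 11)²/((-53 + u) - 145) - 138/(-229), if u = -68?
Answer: -584/4351 ≈ -0.13422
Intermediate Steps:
(-3 - 11)²/((-53 + u) - 145) - 138/(-229) = (-3 - 11)²/((-53 - 68) - 145) - 138/(-229) = (-14)²/(-121 - 145) - 138*(-1/229) = 196/(-266) + 138/229 = 196*(-1/266) + 138/229 = -14/19 + 138/229 = -584/4351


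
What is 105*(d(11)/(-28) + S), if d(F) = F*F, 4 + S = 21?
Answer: 5325/4 ≈ 1331.3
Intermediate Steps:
S = 17 (S = -4 + 21 = 17)
d(F) = F²
105*(d(11)/(-28) + S) = 105*(11²/(-28) + 17) = 105*(121*(-1/28) + 17) = 105*(-121/28 + 17) = 105*(355/28) = 5325/4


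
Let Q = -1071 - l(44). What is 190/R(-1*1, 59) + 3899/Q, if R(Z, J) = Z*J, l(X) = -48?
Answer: -424411/60357 ≈ -7.0317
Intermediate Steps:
R(Z, J) = J*Z
Q = -1023 (Q = -1071 - 1*(-48) = -1071 + 48 = -1023)
190/R(-1*1, 59) + 3899/Q = 190/((59*(-1*1))) + 3899/(-1023) = 190/((59*(-1))) + 3899*(-1/1023) = 190/(-59) - 3899/1023 = 190*(-1/59) - 3899/1023 = -190/59 - 3899/1023 = -424411/60357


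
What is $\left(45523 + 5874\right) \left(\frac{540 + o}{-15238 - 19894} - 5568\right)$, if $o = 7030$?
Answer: $- \frac{5027205998381}{17566} \approx -2.8619 \cdot 10^{8}$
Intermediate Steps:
$\left(45523 + 5874\right) \left(\frac{540 + o}{-15238 - 19894} - 5568\right) = \left(45523 + 5874\right) \left(\frac{540 + 7030}{-15238 - 19894} - 5568\right) = 51397 \left(\frac{7570}{-35132} - 5568\right) = 51397 \left(7570 \left(- \frac{1}{35132}\right) - 5568\right) = 51397 \left(- \frac{3785}{17566} - 5568\right) = 51397 \left(- \frac{97811273}{17566}\right) = - \frac{5027205998381}{17566}$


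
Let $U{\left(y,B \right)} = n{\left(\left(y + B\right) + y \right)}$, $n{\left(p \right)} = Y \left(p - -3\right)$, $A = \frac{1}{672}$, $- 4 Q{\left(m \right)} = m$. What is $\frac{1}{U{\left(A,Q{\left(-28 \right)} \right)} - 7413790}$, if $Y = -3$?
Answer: $- \frac{112}{830347841} \approx -1.3488 \cdot 10^{-7}$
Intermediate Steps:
$Q{\left(m \right)} = - \frac{m}{4}$
$A = \frac{1}{672} \approx 0.0014881$
$n{\left(p \right)} = -9 - 3 p$ ($n{\left(p \right)} = - 3 \left(p - -3\right) = - 3 \left(p + 3\right) = - 3 \left(3 + p\right) = -9 - 3 p$)
$U{\left(y,B \right)} = -9 - 6 y - 3 B$ ($U{\left(y,B \right)} = -9 - 3 \left(\left(y + B\right) + y\right) = -9 - 3 \left(\left(B + y\right) + y\right) = -9 - 3 \left(B + 2 y\right) = -9 - \left(3 B + 6 y\right) = -9 - 6 y - 3 B$)
$\frac{1}{U{\left(A,Q{\left(-28 \right)} \right)} - 7413790} = \frac{1}{\left(-9 - \frac{1}{112} - 3 \left(\left(- \frac{1}{4}\right) \left(-28\right)\right)\right) - 7413790} = \frac{1}{\left(-9 - \frac{1}{112} - 21\right) - 7413790} = \frac{1}{- \frac{3361}{112} - 7413790} = \frac{1}{- \frac{830347841}{112}} = - \frac{112}{830347841}$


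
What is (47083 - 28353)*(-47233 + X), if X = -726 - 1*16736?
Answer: -1211737350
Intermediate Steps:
X = -17462 (X = -726 - 16736 = -17462)
(47083 - 28353)*(-47233 + X) = (47083 - 28353)*(-47233 - 17462) = 18730*(-64695) = -1211737350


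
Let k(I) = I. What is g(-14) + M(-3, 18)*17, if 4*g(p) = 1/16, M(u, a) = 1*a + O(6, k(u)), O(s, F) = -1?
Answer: 18497/64 ≈ 289.02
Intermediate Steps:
M(u, a) = -1 + a (M(u, a) = 1*a - 1 = a - 1 = -1 + a)
g(p) = 1/64 (g(p) = (¼)/16 = (¼)*(1/16) = 1/64)
g(-14) + M(-3, 18)*17 = 1/64 + (-1 + 18)*17 = 1/64 + 17*17 = 1/64 + 289 = 18497/64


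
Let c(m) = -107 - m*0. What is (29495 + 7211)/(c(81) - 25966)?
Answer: -36706/26073 ≈ -1.4078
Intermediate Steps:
c(m) = -107 (c(m) = -107 - 1*0 = -107 + 0 = -107)
(29495 + 7211)/(c(81) - 25966) = (29495 + 7211)/(-107 - 25966) = 36706/(-26073) = 36706*(-1/26073) = -36706/26073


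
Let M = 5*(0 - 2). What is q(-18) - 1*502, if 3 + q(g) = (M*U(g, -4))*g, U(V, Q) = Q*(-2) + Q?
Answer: 215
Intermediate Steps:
M = -10 (M = 5*(-2) = -10)
U(V, Q) = -Q (U(V, Q) = -2*Q + Q = -Q)
q(g) = -3 - 40*g (q(g) = -3 + (-(-10)*(-4))*g = -3 + (-10*4)*g = -3 - 40*g)
q(-18) - 1*502 = (-3 - 40*(-18)) - 1*502 = (-3 + 720) - 502 = 717 - 502 = 215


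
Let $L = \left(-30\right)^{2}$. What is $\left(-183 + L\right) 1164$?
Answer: $834588$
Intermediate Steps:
$L = 900$
$\left(-183 + L\right) 1164 = \left(-183 + 900\right) 1164 = 717 \cdot 1164 = 834588$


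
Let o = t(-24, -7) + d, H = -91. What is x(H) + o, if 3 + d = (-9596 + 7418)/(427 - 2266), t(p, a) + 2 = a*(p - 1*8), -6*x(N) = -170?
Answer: 457024/1839 ≈ 248.52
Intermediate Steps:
x(N) = 85/3 (x(N) = -⅙*(-170) = 85/3)
t(p, a) = -2 + a*(-8 + p) (t(p, a) = -2 + a*(p - 1*8) = -2 + a*(p - 8) = -2 + a*(-8 + p))
d = -1113/613 (d = -3 + (-9596 + 7418)/(427 - 2266) = -3 - 2178/(-1839) = -3 - 2178*(-1/1839) = -3 + 726/613 = -1113/613 ≈ -1.8157)
o = 134973/613 (o = (-2 - 8*(-7) - 7*(-24)) - 1113/613 = (-2 + 56 + 168) - 1113/613 = 222 - 1113/613 = 134973/613 ≈ 220.18)
x(H) + o = 85/3 + 134973/613 = 457024/1839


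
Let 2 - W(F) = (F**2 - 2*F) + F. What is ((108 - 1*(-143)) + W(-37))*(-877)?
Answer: 1011181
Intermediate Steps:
W(F) = 2 + F - F**2 (W(F) = 2 - ((F**2 - 2*F) + F) = 2 - (F**2 - F) = 2 + (F - F**2) = 2 + F - F**2)
((108 - 1*(-143)) + W(-37))*(-877) = ((108 - 1*(-143)) + (2 - 37 - 1*(-37)**2))*(-877) = ((108 + 143) + (2 - 37 - 1*1369))*(-877) = (251 + (2 - 37 - 1369))*(-877) = (251 - 1404)*(-877) = -1153*(-877) = 1011181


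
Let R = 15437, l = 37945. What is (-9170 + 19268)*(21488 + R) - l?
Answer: 372830705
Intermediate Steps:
(-9170 + 19268)*(21488 + R) - l = (-9170 + 19268)*(21488 + 15437) - 1*37945 = 10098*36925 - 37945 = 372868650 - 37945 = 372830705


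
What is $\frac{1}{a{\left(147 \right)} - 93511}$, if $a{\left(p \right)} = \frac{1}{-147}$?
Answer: $- \frac{147}{13746118} \approx -1.0694 \cdot 10^{-5}$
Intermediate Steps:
$a{\left(p \right)} = - \frac{1}{147}$
$\frac{1}{a{\left(147 \right)} - 93511} = \frac{1}{- \frac{1}{147} - 93511} = \frac{1}{- \frac{13746118}{147}} = - \frac{147}{13746118}$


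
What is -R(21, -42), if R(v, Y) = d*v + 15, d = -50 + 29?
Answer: 426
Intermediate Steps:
d = -21
R(v, Y) = 15 - 21*v (R(v, Y) = -21*v + 15 = 15 - 21*v)
-R(21, -42) = -(15 - 21*21) = -(15 - 441) = -1*(-426) = 426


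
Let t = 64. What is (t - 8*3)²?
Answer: 1600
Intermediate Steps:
(t - 8*3)² = (64 - 8*3)² = (64 - 24)² = 40² = 1600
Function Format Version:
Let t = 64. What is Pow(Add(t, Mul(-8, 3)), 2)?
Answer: 1600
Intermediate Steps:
Pow(Add(t, Mul(-8, 3)), 2) = Pow(Add(64, Mul(-8, 3)), 2) = Pow(Add(64, -24), 2) = Pow(40, 2) = 1600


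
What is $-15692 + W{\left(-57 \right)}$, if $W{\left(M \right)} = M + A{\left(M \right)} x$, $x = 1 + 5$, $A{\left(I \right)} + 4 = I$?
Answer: $-16115$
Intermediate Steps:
$A{\left(I \right)} = -4 + I$
$x = 6$
$W{\left(M \right)} = -24 + 7 M$ ($W{\left(M \right)} = M + \left(-4 + M\right) 6 = M + \left(-24 + 6 M\right) = -24 + 7 M$)
$-15692 + W{\left(-57 \right)} = -15692 + \left(-24 + 7 \left(-57\right)\right) = -15692 - 423 = -16115$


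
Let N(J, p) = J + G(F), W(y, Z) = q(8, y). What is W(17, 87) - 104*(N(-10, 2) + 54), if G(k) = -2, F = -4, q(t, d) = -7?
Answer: -4375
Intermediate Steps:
W(y, Z) = -7
N(J, p) = -2 + J (N(J, p) = J - 2 = -2 + J)
W(17, 87) - 104*(N(-10, 2) + 54) = -7 - 104*((-2 - 10) + 54) = -7 - 104*(-12 + 54) = -7 - 104*42 = -7 - 4368 = -4375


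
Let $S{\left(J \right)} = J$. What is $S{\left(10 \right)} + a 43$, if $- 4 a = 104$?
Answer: $-1108$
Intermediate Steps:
$a = -26$ ($a = \left(- \frac{1}{4}\right) 104 = -26$)
$S{\left(10 \right)} + a 43 = 10 - 1118 = -1108$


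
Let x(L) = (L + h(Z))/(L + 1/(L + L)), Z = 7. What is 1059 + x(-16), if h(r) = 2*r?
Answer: 543331/513 ≈ 1059.1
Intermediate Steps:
x(L) = (14 + L)/(L + 1/(2*L)) (x(L) = (L + 2*7)/(L + 1/(L + L)) = (L + 14)/(L + 1/(2*L)) = (14 + L)/(L + 1/(2*L)))
1059 + x(-16) = 1059 + 2*(-16)*(14 - 16)/(1 + 2*(-16)²) = 1059 + 2*(-16)*(-2)/(1 + 2*256) = 1059 + 2*(-16)*(-2)/(1 + 512) = 1059 + 2*(-16)*(-2)/513 = 1059 + 2*(-16)*(1/513)*(-2) = 1059 + 64/513 = 543331/513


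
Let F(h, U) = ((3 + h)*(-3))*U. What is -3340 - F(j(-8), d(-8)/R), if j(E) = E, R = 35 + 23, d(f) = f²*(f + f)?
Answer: -89180/29 ≈ -3075.2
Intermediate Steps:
d(f) = 2*f³ (d(f) = f²*(2*f) = 2*f³)
R = 58
F(h, U) = U*(-9 - 3*h) (F(h, U) = (-9 - 3*h)*U = U*(-9 - 3*h))
-3340 - F(j(-8), d(-8)/R) = -3340 - (-3)*(2*(-8)³)/58*(3 - 8) = -3340 - (-3)*(2*(-512))*(1/58)*(-5) = -3340 - (-3)*(-1024*1/58)*(-5) = -3340 - (-3)*(-512)*(-5)/29 = -3340 - 1*(-7680/29) = -3340 + 7680/29 = -89180/29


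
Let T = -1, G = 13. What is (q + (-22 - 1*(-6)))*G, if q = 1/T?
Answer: -221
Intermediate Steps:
q = -1 (q = 1/(-1) = -1)
(q + (-22 - 1*(-6)))*G = (-1 + (-22 - 1*(-6)))*13 = (-1 + (-22 + 6))*13 = (-1 - 16)*13 = -17*13 = -221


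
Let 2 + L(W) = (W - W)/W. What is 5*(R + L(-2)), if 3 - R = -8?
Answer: 45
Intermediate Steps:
R = 11 (R = 3 - 1*(-8) = 3 + 8 = 11)
L(W) = -2 (L(W) = -2 + (W - W)/W = -2 + 0/W = -2 + 0 = -2)
5*(R + L(-2)) = 5*(11 - 2) = 5*9 = 45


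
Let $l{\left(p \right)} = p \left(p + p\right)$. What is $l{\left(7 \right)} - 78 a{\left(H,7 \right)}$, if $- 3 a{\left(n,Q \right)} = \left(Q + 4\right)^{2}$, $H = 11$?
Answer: $3244$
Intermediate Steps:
$l{\left(p \right)} = 2 p^{2}$ ($l{\left(p \right)} = p 2 p = 2 p^{2}$)
$a{\left(n,Q \right)} = - \frac{\left(4 + Q\right)^{2}}{3}$ ($a{\left(n,Q \right)} = - \frac{\left(Q + 4\right)^{2}}{3} = - \frac{\left(4 + Q\right)^{2}}{3}$)
$l{\left(7 \right)} - 78 a{\left(H,7 \right)} = 2 \cdot 7^{2} - 78 \left(- \frac{\left(4 + 7\right)^{2}}{3}\right) = 2 \cdot 49 - 78 \left(- \frac{11^{2}}{3}\right) = 98 - 78 \left(\left(- \frac{1}{3}\right) 121\right) = 98 - -3146 = 98 + 3146 = 3244$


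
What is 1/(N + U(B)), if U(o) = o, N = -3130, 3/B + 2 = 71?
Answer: -23/71989 ≈ -0.00031949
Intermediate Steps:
B = 1/23 (B = 3/(-2 + 71) = 3/69 = 3*(1/69) = 1/23 ≈ 0.043478)
1/(N + U(B)) = 1/(-3130 + 1/23) = 1/(-71989/23) = -23/71989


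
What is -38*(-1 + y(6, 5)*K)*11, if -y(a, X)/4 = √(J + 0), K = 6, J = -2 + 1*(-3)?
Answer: 418 + 10032*I*√5 ≈ 418.0 + 22432.0*I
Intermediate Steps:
J = -5 (J = -2 - 3 = -5)
y(a, X) = -4*I*√5 (y(a, X) = -4*√(-5 + 0) = -4*I*√5)
-38*(-1 + y(6, 5)*K)*11 = -38*(-1 - 4*I*√5*6)*11 = -38*(-1 - 24*I*√5)*11 = (38 + 912*I*√5)*11 = 418 + 10032*I*√5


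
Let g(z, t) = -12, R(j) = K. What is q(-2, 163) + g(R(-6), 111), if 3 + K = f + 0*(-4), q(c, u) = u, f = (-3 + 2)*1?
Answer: 151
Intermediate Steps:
f = -1 (f = -1*1 = -1)
K = -4 (K = -3 + (-1 + 0*(-4)) = -3 + (-1 + 0) = -3 - 1 = -4)
R(j) = -4
q(-2, 163) + g(R(-6), 111) = 163 - 12 = 151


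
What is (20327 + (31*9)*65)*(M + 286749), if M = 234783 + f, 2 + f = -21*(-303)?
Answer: 20303820566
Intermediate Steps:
f = 6361 (f = -2 - 21*(-303) = -2 + 6363 = 6361)
M = 241144 (M = 234783 + 6361 = 241144)
(20327 + (31*9)*65)*(M + 286749) = (20327 + (31*9)*65)*(241144 + 286749) = (20327 + 279*65)*527893 = (20327 + 18135)*527893 = 38462*527893 = 20303820566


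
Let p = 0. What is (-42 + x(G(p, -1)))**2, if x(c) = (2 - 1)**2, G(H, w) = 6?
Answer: 1681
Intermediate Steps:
x(c) = 1 (x(c) = 1**2 = 1)
(-42 + x(G(p, -1)))**2 = (-42 + 1)**2 = (-41)**2 = 1681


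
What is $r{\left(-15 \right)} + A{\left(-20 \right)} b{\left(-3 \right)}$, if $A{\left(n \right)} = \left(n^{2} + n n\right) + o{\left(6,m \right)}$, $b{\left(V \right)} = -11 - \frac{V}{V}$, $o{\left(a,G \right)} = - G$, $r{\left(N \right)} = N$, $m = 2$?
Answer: $-9591$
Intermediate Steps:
$b{\left(V \right)} = -12$ ($b{\left(V \right)} = -11 - 1 = -12$)
$A{\left(n \right)} = -2 + 2 n^{2}$ ($A{\left(n \right)} = \left(n^{2} + n n\right) - 2 = \left(n^{2} + n^{2}\right) - 2 = 2 n^{2} - 2 = -2 + 2 n^{2}$)
$r{\left(-15 \right)} + A{\left(-20 \right)} b{\left(-3 \right)} = -15 + \left(-2 + 2 \left(-20\right)^{2}\right) \left(-12\right) = -15 + \left(-2 + 2 \cdot 400\right) \left(-12\right) = -15 + \left(-2 + 800\right) \left(-12\right) = -15 + 798 \left(-12\right) = -15 - 9576 = -9591$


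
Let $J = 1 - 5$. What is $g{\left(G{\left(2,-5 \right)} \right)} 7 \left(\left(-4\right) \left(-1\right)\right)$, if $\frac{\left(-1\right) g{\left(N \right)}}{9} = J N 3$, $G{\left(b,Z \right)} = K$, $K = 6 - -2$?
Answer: $24192$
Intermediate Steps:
$K = 8$ ($K = 6 + 2 = 8$)
$J = -4$ ($J = 1 - 5 = -4$)
$G{\left(b,Z \right)} = 8$
$g{\left(N \right)} = 108 N$ ($g{\left(N \right)} = - 9 - 4 N 3 = - 9 \left(- 12 N\right) = 108 N$)
$g{\left(G{\left(2,-5 \right)} \right)} 7 \left(\left(-4\right) \left(-1\right)\right) = 108 \cdot 8 \cdot 7 \left(\left(-4\right) \left(-1\right)\right) = 864 \cdot 7 \cdot 4 = 6048 \cdot 4 = 24192$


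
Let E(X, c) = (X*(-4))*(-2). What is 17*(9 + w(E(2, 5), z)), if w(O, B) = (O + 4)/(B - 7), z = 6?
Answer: -187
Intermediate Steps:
E(X, c) = 8*X (E(X, c) = -4*X*(-2) = 8*X)
w(O, B) = (4 + O)/(-7 + B)
17*(9 + w(E(2, 5), z)) = 17*(9 + (4 + 8*2)/(-7 + 6)) = 17*(9 + (4 + 16)/(-1)) = 17*(9 - 1*20) = 17*(9 - 20) = 17*(-11) = -187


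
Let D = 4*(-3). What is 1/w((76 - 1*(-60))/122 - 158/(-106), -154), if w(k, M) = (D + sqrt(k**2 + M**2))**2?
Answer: 10452289/(38796 - sqrt(247957432853))**2 ≈ 4.9578e-5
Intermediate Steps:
D = -12
w(k, M) = (-12 + sqrt(M**2 + k**2))**2 (w(k, M) = (-12 + sqrt(k**2 + M**2))**2 = (-12 + sqrt(M**2 + k**2))**2)
1/w((76 - 1*(-60))/122 - 158/(-106), -154) = 1/((-12 + sqrt((-154)**2 + ((76 - 1*(-60))/122 - 158/(-106))**2))**2) = 1/((-12 + sqrt(23716 + ((76 + 60)*(1/122) - 158*(-1/106))**2))**2) = 1/((-12 + sqrt(23716 + (136*(1/122) + 79/53)**2))**2) = 1/((-12 + sqrt(23716 + (68/61 + 79/53)**2))**2) = 1/((-12 + sqrt(23716 + (8423/3233)**2))**2) = 1/((-12 + sqrt(23716 + 70946929/10452289))**2) = 1/((-12 + sqrt(247957432853/10452289))**2) = 1/((-12 + sqrt(247957432853)/3233)**2) = (-12 + sqrt(247957432853)/3233)**(-2)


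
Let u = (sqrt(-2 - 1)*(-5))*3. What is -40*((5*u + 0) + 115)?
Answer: -4600 + 3000*I*sqrt(3) ≈ -4600.0 + 5196.2*I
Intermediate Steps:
u = -15*I*sqrt(3) (u = (sqrt(-3)*(-5))*3 = ((I*sqrt(3))*(-5))*3 = -5*I*sqrt(3)*3 = -15*I*sqrt(3) ≈ -25.981*I)
-40*((5*u + 0) + 115) = -40*((5*(-15*I*sqrt(3)) + 0) + 115) = -40*((-75*I*sqrt(3) + 0) + 115) = -40*(-75*I*sqrt(3) + 115) = -40*(115 - 75*I*sqrt(3)) = -4600 + 3000*I*sqrt(3)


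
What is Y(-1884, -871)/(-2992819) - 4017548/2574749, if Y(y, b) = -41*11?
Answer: -12022632776013/7705757727431 ≈ -1.5602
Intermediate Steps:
Y(y, b) = -451
Y(-1884, -871)/(-2992819) - 4017548/2574749 = -451/(-2992819) - 4017548/2574749 = -451*(-1/2992819) - 4017548*1/2574749 = 451/2992819 - 4017548/2574749 = -12022632776013/7705757727431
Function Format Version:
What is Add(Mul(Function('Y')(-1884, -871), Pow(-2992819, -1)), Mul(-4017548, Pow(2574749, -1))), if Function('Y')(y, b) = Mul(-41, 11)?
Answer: Rational(-12022632776013, 7705757727431) ≈ -1.5602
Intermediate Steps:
Function('Y')(y, b) = -451
Add(Mul(Function('Y')(-1884, -871), Pow(-2992819, -1)), Mul(-4017548, Pow(2574749, -1))) = Add(Mul(-451, Pow(-2992819, -1)), Mul(-4017548, Pow(2574749, -1))) = Add(Mul(-451, Rational(-1, 2992819)), Mul(-4017548, Rational(1, 2574749))) = Add(Rational(451, 2992819), Rational(-4017548, 2574749)) = Rational(-12022632776013, 7705757727431)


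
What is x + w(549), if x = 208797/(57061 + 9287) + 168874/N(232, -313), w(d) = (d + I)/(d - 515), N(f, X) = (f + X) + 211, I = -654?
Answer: 31747383809/24438180 ≈ 1299.1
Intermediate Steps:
N(f, X) = 211 + X + f (N(f, X) = (X + f) + 211 = 211 + X + f)
w(d) = (-654 + d)/(-515 + d) (w(d) = (d - 654)/(d - 515) = (-654 + d)/(-515 + d))
x = 1871932627/1437540 (x = 208797/(57061 + 9287) + 168874/(211 - 313 + 232) = 208797/66348 + 168874/130 = 208797*(1/66348) + 168874*(1/130) = 69599/22116 + 84437/65 = 1871932627/1437540 ≈ 1302.2)
x + w(549) = 1871932627/1437540 + (-654 + 549)/(-515 + 549) = 1871932627/1437540 - 105/34 = 31747383809/24438180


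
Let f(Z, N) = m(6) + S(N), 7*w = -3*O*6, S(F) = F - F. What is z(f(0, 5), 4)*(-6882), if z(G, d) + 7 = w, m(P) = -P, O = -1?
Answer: 213342/7 ≈ 30477.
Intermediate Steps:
S(F) = 0
w = 18/7 (w = (-3*(-1)*6)/7 = (3*6)/7 = (⅐)*18 = 18/7 ≈ 2.5714)
f(Z, N) = -6 (f(Z, N) = -1*6 + 0 = -6 + 0 = -6)
z(G, d) = -31/7 (z(G, d) = -7 + 18/7 = -31/7)
z(f(0, 5), 4)*(-6882) = -31/7*(-6882) = 213342/7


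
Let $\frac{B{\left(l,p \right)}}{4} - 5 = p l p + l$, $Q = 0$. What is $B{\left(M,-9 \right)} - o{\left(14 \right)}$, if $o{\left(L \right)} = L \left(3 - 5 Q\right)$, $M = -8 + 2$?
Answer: $-1990$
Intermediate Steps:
$M = -6$
$B{\left(l,p \right)} = 20 + 4 l + 4 l p^{2}$ ($B{\left(l,p \right)} = 20 + 4 \left(p l p + l\right) = 20 + 4 \left(l p p + l\right) = 20 + 4 \left(l p^{2} + l\right) = 20 + 4 \left(l + l p^{2}\right) = 20 + \left(4 l + 4 l p^{2}\right) = 20 + 4 l + 4 l p^{2}$)
$o{\left(L \right)} = 3 L$ ($o{\left(L \right)} = L \left(3 - 0\right) = L \left(3 + 0\right) = L 3 = 3 L$)
$B{\left(M,-9 \right)} - o{\left(14 \right)} = \left(20 + 4 \left(-6\right) + 4 \left(-6\right) \left(-9\right)^{2}\right) - 3 \cdot 14 = \left(20 - 24 + 4 \left(-6\right) 81\right) - 42 = \left(20 - 24 - 1944\right) - 42 = -1948 - 42 = -1990$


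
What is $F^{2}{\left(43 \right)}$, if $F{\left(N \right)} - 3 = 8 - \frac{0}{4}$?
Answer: $121$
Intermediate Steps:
$F{\left(N \right)} = 11$ ($F{\left(N \right)} = 3 + \left(8 - \frac{0}{4}\right) = 3 + \left(8 - 0 \cdot \frac{1}{4}\right) = 3 + \left(8 - 0\right) = 3 + \left(8 + 0\right) = 3 + 8 = 11$)
$F^{2}{\left(43 \right)} = 11^{2} = 121$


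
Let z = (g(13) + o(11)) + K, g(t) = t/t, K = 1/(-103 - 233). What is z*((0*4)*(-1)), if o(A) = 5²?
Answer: 0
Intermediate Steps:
o(A) = 25
K = -1/336 (K = 1/(-336) = -1/336 ≈ -0.0029762)
g(t) = 1
z = 8735/336 (z = (1 + 25) - 1/336 = 26 - 1/336 = 8735/336 ≈ 25.997)
z*((0*4)*(-1)) = 8735*((0*4)*(-1))/336 = 8735*(0*(-1))/336 = (8735/336)*0 = 0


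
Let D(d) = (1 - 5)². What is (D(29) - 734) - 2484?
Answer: -3202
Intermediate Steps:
D(d) = 16 (D(d) = (-4)² = 16)
(D(29) - 734) - 2484 = (16 - 734) - 2484 = -718 - 2484 = -3202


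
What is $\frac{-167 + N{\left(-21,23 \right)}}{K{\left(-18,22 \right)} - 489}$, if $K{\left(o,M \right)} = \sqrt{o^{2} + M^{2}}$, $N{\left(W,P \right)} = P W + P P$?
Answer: $\frac{59169}{238313} + \frac{242 \sqrt{202}}{238313} \approx 0.26272$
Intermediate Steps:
$N{\left(W,P \right)} = P^{2} + P W$ ($N{\left(W,P \right)} = P W + P^{2} = P^{2} + P W$)
$K{\left(o,M \right)} = \sqrt{M^{2} + o^{2}}$
$\frac{-167 + N{\left(-21,23 \right)}}{K{\left(-18,22 \right)} - 489} = \frac{-167 + 23 \left(23 - 21\right)}{\sqrt{22^{2} + \left(-18\right)^{2}} - 489} = \frac{-167 + 23 \cdot 2}{\sqrt{484 + 324} - 489} = \frac{-167 + 46}{\sqrt{808} - 489} = - \frac{121}{2 \sqrt{202} - 489} = - \frac{121}{-489 + 2 \sqrt{202}}$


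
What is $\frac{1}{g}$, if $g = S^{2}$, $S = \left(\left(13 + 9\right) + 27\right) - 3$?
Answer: $\frac{1}{2116} \approx 0.00047259$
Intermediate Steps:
$S = 46$ ($S = \left(22 + 27\right) - 3 = 49 - 3 = 46$)
$g = 2116$ ($g = 46^{2} = 2116$)
$\frac{1}{g} = \frac{1}{2116}$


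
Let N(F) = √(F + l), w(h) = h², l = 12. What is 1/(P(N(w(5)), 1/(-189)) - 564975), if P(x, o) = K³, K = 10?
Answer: -1/563975 ≈ -1.7731e-6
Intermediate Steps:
N(F) = √(12 + F) (N(F) = √(F + 12) = √(12 + F))
P(x, o) = 1000 (P(x, o) = 10³ = 1000)
1/(P(N(w(5)), 1/(-189)) - 564975) = 1/(1000 - 564975) = 1/(-563975) = -1/563975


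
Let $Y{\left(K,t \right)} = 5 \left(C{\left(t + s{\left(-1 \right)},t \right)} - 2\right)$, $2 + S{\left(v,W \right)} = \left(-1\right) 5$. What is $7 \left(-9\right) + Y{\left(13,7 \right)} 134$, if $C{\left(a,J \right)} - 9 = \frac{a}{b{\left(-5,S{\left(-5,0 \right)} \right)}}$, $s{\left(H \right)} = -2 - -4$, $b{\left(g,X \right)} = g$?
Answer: $3421$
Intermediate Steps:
$S{\left(v,W \right)} = -7$ ($S{\left(v,W \right)} = -2 - 5 = -7$)
$s{\left(H \right)} = 2$ ($s{\left(H \right)} = -2 + 4 = 2$)
$C{\left(a,J \right)} = 9 - \frac{a}{5}$ ($C{\left(a,J \right)} = 9 + \frac{a}{-5} = 9 + a \left(- \frac{1}{5}\right) = 9 - \frac{a}{5}$)
$Y{\left(K,t \right)} = 33 - t$ ($Y{\left(K,t \right)} = 5 \left(\left(9 - \frac{t + 2}{5}\right) - 2\right) = 5 \left(\left(9 - \frac{2 + t}{5}\right) - 2\right) = 5 \left(\left(9 - \left(\frac{2}{5} + \frac{t}{5}\right)\right) - 2\right) = 5 \left(\left(\frac{43}{5} - \frac{t}{5}\right) - 2\right) = 5 \left(\frac{33}{5} - \frac{t}{5}\right) = 33 - t$)
$7 \left(-9\right) + Y{\left(13,7 \right)} 134 = 7 \left(-9\right) + \left(33 - 7\right) 134 = -63 + \left(33 - 7\right) 134 = -63 + 26 \cdot 134 = -63 + 3484 = 3421$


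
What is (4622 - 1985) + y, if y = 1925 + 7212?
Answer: 11774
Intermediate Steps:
y = 9137
(4622 - 1985) + y = (4622 - 1985) + 9137 = 2637 + 9137 = 11774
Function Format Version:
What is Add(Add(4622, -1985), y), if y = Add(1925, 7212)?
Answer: 11774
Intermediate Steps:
y = 9137
Add(Add(4622, -1985), y) = Add(Add(4622, -1985), 9137) = Add(2637, 9137) = 11774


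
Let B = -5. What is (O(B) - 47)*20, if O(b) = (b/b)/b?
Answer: -944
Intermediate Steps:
O(b) = 1/b
(O(B) - 47)*20 = (1/(-5) - 47)*20 = (-⅕ - 47)*20 = -236/5*20 = -944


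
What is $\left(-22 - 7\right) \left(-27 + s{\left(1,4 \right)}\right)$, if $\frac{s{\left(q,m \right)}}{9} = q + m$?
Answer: $-522$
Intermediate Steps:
$s{\left(q,m \right)} = 9 m + 9 q$ ($s{\left(q,m \right)} = 9 \left(q + m\right) = 9 \left(m + q\right) = 9 m + 9 q$)
$\left(-22 - 7\right) \left(-27 + s{\left(1,4 \right)}\right) = \left(-22 - 7\right) \left(-27 + \left(9 \cdot 4 + 9 \cdot 1\right)\right) = \left(-22 - 7\right) \left(-27 + \left(36 + 9\right)\right) = - 29 \left(-27 + 45\right) = \left(-29\right) 18 = -522$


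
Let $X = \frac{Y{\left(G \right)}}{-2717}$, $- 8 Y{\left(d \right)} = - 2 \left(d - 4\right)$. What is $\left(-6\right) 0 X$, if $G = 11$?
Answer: $0$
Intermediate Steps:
$Y{\left(d \right)} = -1 + \frac{d}{4}$ ($Y{\left(d \right)} = - \frac{\left(-2\right) \left(d - 4\right)}{8} = - \frac{\left(-2\right) \left(-4 + d\right)}{8} = - \frac{8 - 2 d}{8} = -1 + \frac{d}{4}$)
$X = - \frac{7}{10868}$ ($X = \frac{-1 + \frac{1}{4} \cdot 11}{-2717} = \left(-1 + \frac{11}{4}\right) \left(- \frac{1}{2717}\right) = \frac{7}{4} \left(- \frac{1}{2717}\right) = - \frac{7}{10868} \approx -0.00064409$)
$\left(-6\right) 0 X = \left(-6\right) 0 \left(- \frac{7}{10868}\right) = 0 \left(- \frac{7}{10868}\right) = 0$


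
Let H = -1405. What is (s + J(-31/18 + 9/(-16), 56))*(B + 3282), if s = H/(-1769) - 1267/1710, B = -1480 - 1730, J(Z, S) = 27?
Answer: 327343828/168055 ≈ 1947.8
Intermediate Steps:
B = -3210
s = 161227/3024990 (s = -1405/(-1769) - 1267/1710 = -1405*(-1/1769) - 1267*1/1710 = 1405/1769 - 1267/1710 = 161227/3024990 ≈ 0.053298)
(s + J(-31/18 + 9/(-16), 56))*(B + 3282) = (161227/3024990 + 27)*(-3210 + 3282) = (81835957/3024990)*72 = 327343828/168055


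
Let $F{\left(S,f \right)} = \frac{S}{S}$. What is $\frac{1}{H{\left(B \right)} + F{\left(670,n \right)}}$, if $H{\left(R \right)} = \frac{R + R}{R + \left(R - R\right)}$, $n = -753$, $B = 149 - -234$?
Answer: $\frac{1}{3} \approx 0.33333$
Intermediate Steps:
$B = 383$ ($B = 149 + 234 = 383$)
$F{\left(S,f \right)} = 1$
$H{\left(R \right)} = 2$ ($H{\left(R \right)} = \frac{2 R}{R + 0} = \frac{2 R}{R} = 2$)
$\frac{1}{H{\left(B \right)} + F{\left(670,n \right)}} = \frac{1}{2 + 1} = \frac{1}{3}$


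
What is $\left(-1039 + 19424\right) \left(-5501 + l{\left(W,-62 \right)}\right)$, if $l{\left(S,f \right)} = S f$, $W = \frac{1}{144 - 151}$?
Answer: $- \frac{706811325}{7} \approx -1.0097 \cdot 10^{8}$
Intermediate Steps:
$W = - \frac{1}{7}$ ($W = \frac{1}{-7} = - \frac{1}{7} \approx -0.14286$)
$\left(-1039 + 19424\right) \left(-5501 + l{\left(W,-62 \right)}\right) = \left(-1039 + 19424\right) \left(-5501 - - \frac{62}{7}\right) = 18385 \left(-5501 + \frac{62}{7}\right) = 18385 \left(- \frac{38445}{7}\right) = - \frac{706811325}{7}$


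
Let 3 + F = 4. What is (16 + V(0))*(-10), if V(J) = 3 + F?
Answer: -200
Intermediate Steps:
F = 1 (F = -3 + 4 = 1)
V(J) = 4 (V(J) = 3 + 1 = 4)
(16 + V(0))*(-10) = (16 + 4)*(-10) = 20*(-10) = -200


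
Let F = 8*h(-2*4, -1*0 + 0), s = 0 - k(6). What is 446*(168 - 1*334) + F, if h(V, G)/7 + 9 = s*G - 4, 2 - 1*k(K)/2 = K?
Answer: -74764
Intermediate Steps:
k(K) = 4 - 2*K
s = 8 (s = 0 - (4 - 2*6) = 0 - (4 - 12) = 0 - 1*(-8) = 0 + 8 = 8)
h(V, G) = -91 + 56*G (h(V, G) = -63 + 7*(8*G - 4) = -63 + 7*(-4 + 8*G) = -63 + (-28 + 56*G) = -91 + 56*G)
F = -728 (F = 8*(-91 + 56*(-1*0 + 0)) = 8*(-91 + 56*(0 + 0)) = 8*(-91 + 56*0) = 8*(-91 + 0) = 8*(-91) = -728)
446*(168 - 1*334) + F = 446*(168 - 1*334) - 728 = 446*(168 - 334) - 728 = 446*(-166) - 728 = -74036 - 728 = -74764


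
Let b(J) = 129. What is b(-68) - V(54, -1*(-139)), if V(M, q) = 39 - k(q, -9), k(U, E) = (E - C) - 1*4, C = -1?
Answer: 78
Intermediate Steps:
k(U, E) = -3 + E (k(U, E) = (E - 1*(-1)) - 1*4 = (E + 1) - 4 = (1 + E) - 4 = -3 + E)
V(M, q) = 51 (V(M, q) = 39 - (-3 - 9) = 39 - 1*(-12) = 39 + 12 = 51)
b(-68) - V(54, -1*(-139)) = 129 - 1*51 = 129 - 51 = 78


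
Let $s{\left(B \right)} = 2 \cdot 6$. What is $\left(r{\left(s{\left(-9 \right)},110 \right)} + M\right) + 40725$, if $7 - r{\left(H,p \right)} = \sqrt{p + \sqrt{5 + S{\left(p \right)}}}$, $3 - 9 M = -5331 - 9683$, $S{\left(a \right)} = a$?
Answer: $\frac{381605}{9} - \sqrt{110 + \sqrt{115}} \approx 42390.0$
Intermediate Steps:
$s{\left(B \right)} = 12$
$M = \frac{15017}{9}$ ($M = \frac{1}{3} - \frac{-5331 - 9683}{9} = \frac{1}{3} - - \frac{15014}{9} = \frac{1}{3} + \frac{15014}{9} = \frac{15017}{9} \approx 1668.6$)
$r{\left(H,p \right)} = 7 - \sqrt{p + \sqrt{5 + p}}$
$\left(r{\left(s{\left(-9 \right)},110 \right)} + M\right) + 40725 = \left(\left(7 - \sqrt{110 + \sqrt{5 + 110}}\right) + \frac{15017}{9}\right) + 40725 = \left(\left(7 - \sqrt{110 + \sqrt{115}}\right) + \frac{15017}{9}\right) + 40725 = \left(\frac{15080}{9} - \sqrt{110 + \sqrt{115}}\right) + 40725 = \frac{381605}{9} - \sqrt{110 + \sqrt{115}}$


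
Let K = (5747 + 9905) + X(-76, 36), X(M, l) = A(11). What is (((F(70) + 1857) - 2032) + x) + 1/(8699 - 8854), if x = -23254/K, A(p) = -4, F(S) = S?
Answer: -129145609/1212720 ≈ -106.49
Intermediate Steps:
X(M, l) = -4
K = 15648 (K = (5747 + 9905) - 4 = 15652 - 4 = 15648)
x = -11627/7824 (x = -23254/15648 = -23254*1/15648 = -11627/7824 ≈ -1.4861)
(((F(70) + 1857) - 2032) + x) + 1/(8699 - 8854) = (((70 + 1857) - 2032) - 11627/7824) + 1/(8699 - 8854) = ((1927 - 2032) - 11627/7824) + 1/(-155) = (-105 - 11627/7824) - 1/155 = -833147/7824 - 1/155 = -129145609/1212720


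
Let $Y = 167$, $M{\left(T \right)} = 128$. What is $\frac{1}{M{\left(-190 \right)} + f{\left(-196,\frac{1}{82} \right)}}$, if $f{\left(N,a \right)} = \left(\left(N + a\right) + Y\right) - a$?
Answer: $\frac{1}{99} \approx 0.010101$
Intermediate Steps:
$f{\left(N,a \right)} = 167 + N$ ($f{\left(N,a \right)} = \left(\left(N + a\right) + 167\right) - a = \left(167 + N + a\right) - a = 167 + N$)
$\frac{1}{M{\left(-190 \right)} + f{\left(-196,\frac{1}{82} \right)}} = \frac{1}{128 + \left(167 - 196\right)} = \frac{1}{128 - 29} = \frac{1}{99}$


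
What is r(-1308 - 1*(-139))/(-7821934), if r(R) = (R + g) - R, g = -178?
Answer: 89/3910967 ≈ 2.2757e-5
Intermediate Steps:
r(R) = -178 (r(R) = (R - 178) - R = (-178 + R) - R = -178)
r(-1308 - 1*(-139))/(-7821934) = -178/(-7821934) = -178*(-1/7821934) = 89/3910967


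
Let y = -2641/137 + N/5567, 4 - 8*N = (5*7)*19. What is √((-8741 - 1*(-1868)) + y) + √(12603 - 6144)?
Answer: √6459 + 3*I*√7127294959037478/3050716 ≈ 80.368 + 83.02*I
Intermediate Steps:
N = -661/8 (N = ½ - 5*7*19/8 = ½ - 35*19/8 = ½ - ⅛*665 = ½ - 665/8 = -661/8 ≈ -82.625)
y = -117710133/6101432 (y = -2641/137 - 661/8/5567 = -2641*1/137 - 661/8*1/5567 = -2641/137 - 661/44536 = -117710133/6101432 ≈ -19.292)
√((-8741 - 1*(-1868)) + y) + √(12603 - 6144) = √((-8741 - 1*(-1868)) - 117710133/6101432) + √(12603 - 6144) = √((-8741 + 1868) - 117710133/6101432) + √6459 = √(-6873 - 117710133/6101432) + √6459 = √(-42052852269/6101432) + √6459 = 3*I*√7127294959037478/3050716 + √6459 = √6459 + 3*I*√7127294959037478/3050716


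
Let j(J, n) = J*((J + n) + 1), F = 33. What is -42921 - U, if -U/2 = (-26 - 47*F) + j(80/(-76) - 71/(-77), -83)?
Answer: -98571601701/2140369 ≈ -46054.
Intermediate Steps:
j(J, n) = J*(1 + J + n)
U = 6704823852/2140369 (U = -2*((-26 - 47*33) + (80/(-76) - 71/(-77))*(1 + (80/(-76) - 71/(-77)) - 83)) = -2*((-26 - 1551) + (80*(-1/76) - 71*(-1/77))*(1 + (80*(-1/76) - 71*(-1/77)) - 83)) = -2*(-1577 + (-20/19 + 71/77)*(1 + (-20/19 + 71/77) - 83)) = -2*(-1577 - 191*(1 - 191/1463 - 83)/1463) = -2*(-1577 - 191/1463*(-120157/1463)) = -2*(-1577 + 22949987/2140369) = -2*(-3352411926/2140369) = 6704823852/2140369 ≈ 3132.6)
-42921 - U = -42921 - 1*6704823852/2140369 = -42921 - 6704823852/2140369 = -98571601701/2140369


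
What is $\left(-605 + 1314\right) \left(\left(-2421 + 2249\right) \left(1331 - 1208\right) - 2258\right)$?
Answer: $-16600526$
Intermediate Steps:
$\left(-605 + 1314\right) \left(\left(-2421 + 2249\right) \left(1331 - 1208\right) - 2258\right) = 709 \left(\left(-172\right) 123 - 2258\right) = 709 \left(-21156 - 2258\right) = 709 \left(-23414\right) = -16600526$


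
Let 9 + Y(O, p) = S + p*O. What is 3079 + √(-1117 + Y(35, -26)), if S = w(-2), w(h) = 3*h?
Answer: 3079 + I*√2042 ≈ 3079.0 + 45.188*I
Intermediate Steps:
S = -6 (S = 3*(-2) = -6)
Y(O, p) = -15 + O*p (Y(O, p) = -9 + (-6 + p*O) = -9 + (-6 + O*p) = -15 + O*p)
3079 + √(-1117 + Y(35, -26)) = 3079 + √(-1117 + (-15 + 35*(-26))) = 3079 + √(-1117 + (-15 - 910)) = 3079 + √(-1117 - 925) = 3079 + √(-2042) = 3079 + I*√2042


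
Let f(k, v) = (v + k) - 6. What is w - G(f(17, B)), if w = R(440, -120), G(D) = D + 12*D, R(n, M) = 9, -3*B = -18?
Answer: -212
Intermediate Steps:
B = 6 (B = -⅓*(-18) = 6)
f(k, v) = -6 + k + v (f(k, v) = (k + v) - 6 = -6 + k + v)
G(D) = 13*D
w = 9
w - G(f(17, B)) = 9 - 13*(-6 + 17 + 6) = 9 - 13*17 = 9 - 1*221 = 9 - 221 = -212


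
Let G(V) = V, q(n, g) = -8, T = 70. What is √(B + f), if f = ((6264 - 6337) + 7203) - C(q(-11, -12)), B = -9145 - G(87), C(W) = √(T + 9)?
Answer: √(-2102 - √79) ≈ 45.944*I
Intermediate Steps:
C(W) = √79 (C(W) = √(70 + 9) = √79)
B = -9232 (B = -9145 - 1*87 = -9145 - 87 = -9232)
f = 7130 - √79 (f = ((6264 - 6337) + 7203) - √79 = (-73 + 7203) - √79 = 7130 - √79 ≈ 7121.1)
√(B + f) = √(-9232 + (7130 - √79)) = √(-2102 - √79)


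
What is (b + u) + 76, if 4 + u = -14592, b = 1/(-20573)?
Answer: -298719961/20573 ≈ -14520.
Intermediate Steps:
b = -1/20573 ≈ -4.8607e-5
u = -14596 (u = -4 - 14592 = -14596)
(b + u) + 76 = (-1/20573 - 14596) + 76 = -300283509/20573 + 76 = -298719961/20573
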